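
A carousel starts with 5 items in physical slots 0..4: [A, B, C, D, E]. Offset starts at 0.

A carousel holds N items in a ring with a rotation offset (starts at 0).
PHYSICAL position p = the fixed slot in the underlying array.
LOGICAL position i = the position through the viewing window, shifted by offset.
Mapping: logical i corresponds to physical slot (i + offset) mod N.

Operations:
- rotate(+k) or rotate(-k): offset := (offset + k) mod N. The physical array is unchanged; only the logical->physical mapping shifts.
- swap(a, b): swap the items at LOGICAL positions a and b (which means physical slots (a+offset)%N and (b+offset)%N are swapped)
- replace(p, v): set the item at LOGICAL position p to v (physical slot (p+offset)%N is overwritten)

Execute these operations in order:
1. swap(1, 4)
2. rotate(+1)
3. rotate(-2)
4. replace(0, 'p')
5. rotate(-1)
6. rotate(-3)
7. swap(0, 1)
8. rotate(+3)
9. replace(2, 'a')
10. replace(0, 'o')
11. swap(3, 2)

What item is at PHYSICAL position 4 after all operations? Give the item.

Answer: p

Derivation:
After op 1 (swap(1, 4)): offset=0, physical=[A,E,C,D,B], logical=[A,E,C,D,B]
After op 2 (rotate(+1)): offset=1, physical=[A,E,C,D,B], logical=[E,C,D,B,A]
After op 3 (rotate(-2)): offset=4, physical=[A,E,C,D,B], logical=[B,A,E,C,D]
After op 4 (replace(0, 'p')): offset=4, physical=[A,E,C,D,p], logical=[p,A,E,C,D]
After op 5 (rotate(-1)): offset=3, physical=[A,E,C,D,p], logical=[D,p,A,E,C]
After op 6 (rotate(-3)): offset=0, physical=[A,E,C,D,p], logical=[A,E,C,D,p]
After op 7 (swap(0, 1)): offset=0, physical=[E,A,C,D,p], logical=[E,A,C,D,p]
After op 8 (rotate(+3)): offset=3, physical=[E,A,C,D,p], logical=[D,p,E,A,C]
After op 9 (replace(2, 'a')): offset=3, physical=[a,A,C,D,p], logical=[D,p,a,A,C]
After op 10 (replace(0, 'o')): offset=3, physical=[a,A,C,o,p], logical=[o,p,a,A,C]
After op 11 (swap(3, 2)): offset=3, physical=[A,a,C,o,p], logical=[o,p,A,a,C]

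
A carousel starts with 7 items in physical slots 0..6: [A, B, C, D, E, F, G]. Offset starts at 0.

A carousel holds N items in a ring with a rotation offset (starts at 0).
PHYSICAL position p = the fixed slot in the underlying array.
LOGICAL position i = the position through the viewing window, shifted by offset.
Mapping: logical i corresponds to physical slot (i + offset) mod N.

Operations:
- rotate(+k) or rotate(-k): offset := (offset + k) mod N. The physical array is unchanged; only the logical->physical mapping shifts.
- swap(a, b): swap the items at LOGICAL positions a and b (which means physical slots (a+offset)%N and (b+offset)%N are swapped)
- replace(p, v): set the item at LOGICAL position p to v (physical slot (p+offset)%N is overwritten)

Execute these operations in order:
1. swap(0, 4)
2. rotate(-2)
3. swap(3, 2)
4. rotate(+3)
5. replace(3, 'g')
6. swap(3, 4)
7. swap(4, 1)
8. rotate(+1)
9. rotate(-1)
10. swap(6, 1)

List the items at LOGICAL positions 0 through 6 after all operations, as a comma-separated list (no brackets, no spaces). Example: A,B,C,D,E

After op 1 (swap(0, 4)): offset=0, physical=[E,B,C,D,A,F,G], logical=[E,B,C,D,A,F,G]
After op 2 (rotate(-2)): offset=5, physical=[E,B,C,D,A,F,G], logical=[F,G,E,B,C,D,A]
After op 3 (swap(3, 2)): offset=5, physical=[B,E,C,D,A,F,G], logical=[F,G,B,E,C,D,A]
After op 4 (rotate(+3)): offset=1, physical=[B,E,C,D,A,F,G], logical=[E,C,D,A,F,G,B]
After op 5 (replace(3, 'g')): offset=1, physical=[B,E,C,D,g,F,G], logical=[E,C,D,g,F,G,B]
After op 6 (swap(3, 4)): offset=1, physical=[B,E,C,D,F,g,G], logical=[E,C,D,F,g,G,B]
After op 7 (swap(4, 1)): offset=1, physical=[B,E,g,D,F,C,G], logical=[E,g,D,F,C,G,B]
After op 8 (rotate(+1)): offset=2, physical=[B,E,g,D,F,C,G], logical=[g,D,F,C,G,B,E]
After op 9 (rotate(-1)): offset=1, physical=[B,E,g,D,F,C,G], logical=[E,g,D,F,C,G,B]
After op 10 (swap(6, 1)): offset=1, physical=[g,E,B,D,F,C,G], logical=[E,B,D,F,C,G,g]

Answer: E,B,D,F,C,G,g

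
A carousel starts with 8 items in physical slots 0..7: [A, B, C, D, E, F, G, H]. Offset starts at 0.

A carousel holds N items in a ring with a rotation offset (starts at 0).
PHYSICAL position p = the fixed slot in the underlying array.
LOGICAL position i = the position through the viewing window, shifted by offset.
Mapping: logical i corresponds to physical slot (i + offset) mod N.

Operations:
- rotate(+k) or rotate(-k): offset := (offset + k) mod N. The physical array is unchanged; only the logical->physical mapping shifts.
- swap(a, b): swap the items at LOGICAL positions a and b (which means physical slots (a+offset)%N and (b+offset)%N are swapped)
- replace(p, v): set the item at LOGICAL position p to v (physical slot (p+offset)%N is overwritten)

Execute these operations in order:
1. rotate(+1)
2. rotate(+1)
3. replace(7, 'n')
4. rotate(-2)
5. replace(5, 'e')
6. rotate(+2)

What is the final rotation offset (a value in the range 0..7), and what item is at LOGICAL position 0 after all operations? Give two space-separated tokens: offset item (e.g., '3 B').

Answer: 2 C

Derivation:
After op 1 (rotate(+1)): offset=1, physical=[A,B,C,D,E,F,G,H], logical=[B,C,D,E,F,G,H,A]
After op 2 (rotate(+1)): offset=2, physical=[A,B,C,D,E,F,G,H], logical=[C,D,E,F,G,H,A,B]
After op 3 (replace(7, 'n')): offset=2, physical=[A,n,C,D,E,F,G,H], logical=[C,D,E,F,G,H,A,n]
After op 4 (rotate(-2)): offset=0, physical=[A,n,C,D,E,F,G,H], logical=[A,n,C,D,E,F,G,H]
After op 5 (replace(5, 'e')): offset=0, physical=[A,n,C,D,E,e,G,H], logical=[A,n,C,D,E,e,G,H]
After op 6 (rotate(+2)): offset=2, physical=[A,n,C,D,E,e,G,H], logical=[C,D,E,e,G,H,A,n]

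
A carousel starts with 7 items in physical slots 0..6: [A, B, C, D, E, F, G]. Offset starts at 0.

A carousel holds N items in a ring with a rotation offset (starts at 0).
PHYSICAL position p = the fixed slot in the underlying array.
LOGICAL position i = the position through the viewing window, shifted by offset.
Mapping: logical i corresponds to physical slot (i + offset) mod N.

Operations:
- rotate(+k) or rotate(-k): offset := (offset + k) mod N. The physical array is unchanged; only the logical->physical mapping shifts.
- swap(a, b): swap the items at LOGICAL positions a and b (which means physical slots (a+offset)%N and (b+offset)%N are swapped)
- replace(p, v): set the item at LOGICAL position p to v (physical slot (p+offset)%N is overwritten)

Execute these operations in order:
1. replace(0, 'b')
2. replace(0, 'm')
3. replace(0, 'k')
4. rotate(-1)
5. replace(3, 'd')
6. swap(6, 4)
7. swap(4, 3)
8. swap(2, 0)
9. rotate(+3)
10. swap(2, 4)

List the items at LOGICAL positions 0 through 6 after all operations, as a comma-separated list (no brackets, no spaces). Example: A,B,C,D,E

After op 1 (replace(0, 'b')): offset=0, physical=[b,B,C,D,E,F,G], logical=[b,B,C,D,E,F,G]
After op 2 (replace(0, 'm')): offset=0, physical=[m,B,C,D,E,F,G], logical=[m,B,C,D,E,F,G]
After op 3 (replace(0, 'k')): offset=0, physical=[k,B,C,D,E,F,G], logical=[k,B,C,D,E,F,G]
After op 4 (rotate(-1)): offset=6, physical=[k,B,C,D,E,F,G], logical=[G,k,B,C,D,E,F]
After op 5 (replace(3, 'd')): offset=6, physical=[k,B,d,D,E,F,G], logical=[G,k,B,d,D,E,F]
After op 6 (swap(6, 4)): offset=6, physical=[k,B,d,F,E,D,G], logical=[G,k,B,d,F,E,D]
After op 7 (swap(4, 3)): offset=6, physical=[k,B,F,d,E,D,G], logical=[G,k,B,F,d,E,D]
After op 8 (swap(2, 0)): offset=6, physical=[k,G,F,d,E,D,B], logical=[B,k,G,F,d,E,D]
After op 9 (rotate(+3)): offset=2, physical=[k,G,F,d,E,D,B], logical=[F,d,E,D,B,k,G]
After op 10 (swap(2, 4)): offset=2, physical=[k,G,F,d,B,D,E], logical=[F,d,B,D,E,k,G]

Answer: F,d,B,D,E,k,G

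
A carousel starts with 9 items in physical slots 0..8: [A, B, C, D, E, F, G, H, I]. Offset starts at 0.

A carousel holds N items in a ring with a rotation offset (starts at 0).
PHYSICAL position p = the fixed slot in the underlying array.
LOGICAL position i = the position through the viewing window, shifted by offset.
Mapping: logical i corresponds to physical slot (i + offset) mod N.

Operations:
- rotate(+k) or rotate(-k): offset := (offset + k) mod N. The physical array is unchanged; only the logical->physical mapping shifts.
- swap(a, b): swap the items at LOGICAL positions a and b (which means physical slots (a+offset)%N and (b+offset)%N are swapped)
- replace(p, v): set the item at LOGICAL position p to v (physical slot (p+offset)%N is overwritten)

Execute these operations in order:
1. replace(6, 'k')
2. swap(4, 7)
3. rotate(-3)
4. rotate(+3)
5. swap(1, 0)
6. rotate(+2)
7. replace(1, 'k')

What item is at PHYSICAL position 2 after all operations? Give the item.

After op 1 (replace(6, 'k')): offset=0, physical=[A,B,C,D,E,F,k,H,I], logical=[A,B,C,D,E,F,k,H,I]
After op 2 (swap(4, 7)): offset=0, physical=[A,B,C,D,H,F,k,E,I], logical=[A,B,C,D,H,F,k,E,I]
After op 3 (rotate(-3)): offset=6, physical=[A,B,C,D,H,F,k,E,I], logical=[k,E,I,A,B,C,D,H,F]
After op 4 (rotate(+3)): offset=0, physical=[A,B,C,D,H,F,k,E,I], logical=[A,B,C,D,H,F,k,E,I]
After op 5 (swap(1, 0)): offset=0, physical=[B,A,C,D,H,F,k,E,I], logical=[B,A,C,D,H,F,k,E,I]
After op 6 (rotate(+2)): offset=2, physical=[B,A,C,D,H,F,k,E,I], logical=[C,D,H,F,k,E,I,B,A]
After op 7 (replace(1, 'k')): offset=2, physical=[B,A,C,k,H,F,k,E,I], logical=[C,k,H,F,k,E,I,B,A]

Answer: C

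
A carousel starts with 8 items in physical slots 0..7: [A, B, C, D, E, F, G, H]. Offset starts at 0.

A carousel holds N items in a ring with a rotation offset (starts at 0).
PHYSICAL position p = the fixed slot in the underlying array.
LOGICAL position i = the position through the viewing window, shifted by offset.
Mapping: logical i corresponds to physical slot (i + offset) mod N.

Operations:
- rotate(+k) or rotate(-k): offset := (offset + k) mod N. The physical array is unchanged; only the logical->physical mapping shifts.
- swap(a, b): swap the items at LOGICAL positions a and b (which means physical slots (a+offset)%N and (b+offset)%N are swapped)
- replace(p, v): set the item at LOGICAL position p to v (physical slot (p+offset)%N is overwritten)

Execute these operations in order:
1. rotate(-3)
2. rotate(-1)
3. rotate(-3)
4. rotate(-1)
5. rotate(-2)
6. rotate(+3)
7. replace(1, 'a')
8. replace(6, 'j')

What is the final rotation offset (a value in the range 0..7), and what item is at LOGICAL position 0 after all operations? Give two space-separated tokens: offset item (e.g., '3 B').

Answer: 1 B

Derivation:
After op 1 (rotate(-3)): offset=5, physical=[A,B,C,D,E,F,G,H], logical=[F,G,H,A,B,C,D,E]
After op 2 (rotate(-1)): offset=4, physical=[A,B,C,D,E,F,G,H], logical=[E,F,G,H,A,B,C,D]
After op 3 (rotate(-3)): offset=1, physical=[A,B,C,D,E,F,G,H], logical=[B,C,D,E,F,G,H,A]
After op 4 (rotate(-1)): offset=0, physical=[A,B,C,D,E,F,G,H], logical=[A,B,C,D,E,F,G,H]
After op 5 (rotate(-2)): offset=6, physical=[A,B,C,D,E,F,G,H], logical=[G,H,A,B,C,D,E,F]
After op 6 (rotate(+3)): offset=1, physical=[A,B,C,D,E,F,G,H], logical=[B,C,D,E,F,G,H,A]
After op 7 (replace(1, 'a')): offset=1, physical=[A,B,a,D,E,F,G,H], logical=[B,a,D,E,F,G,H,A]
After op 8 (replace(6, 'j')): offset=1, physical=[A,B,a,D,E,F,G,j], logical=[B,a,D,E,F,G,j,A]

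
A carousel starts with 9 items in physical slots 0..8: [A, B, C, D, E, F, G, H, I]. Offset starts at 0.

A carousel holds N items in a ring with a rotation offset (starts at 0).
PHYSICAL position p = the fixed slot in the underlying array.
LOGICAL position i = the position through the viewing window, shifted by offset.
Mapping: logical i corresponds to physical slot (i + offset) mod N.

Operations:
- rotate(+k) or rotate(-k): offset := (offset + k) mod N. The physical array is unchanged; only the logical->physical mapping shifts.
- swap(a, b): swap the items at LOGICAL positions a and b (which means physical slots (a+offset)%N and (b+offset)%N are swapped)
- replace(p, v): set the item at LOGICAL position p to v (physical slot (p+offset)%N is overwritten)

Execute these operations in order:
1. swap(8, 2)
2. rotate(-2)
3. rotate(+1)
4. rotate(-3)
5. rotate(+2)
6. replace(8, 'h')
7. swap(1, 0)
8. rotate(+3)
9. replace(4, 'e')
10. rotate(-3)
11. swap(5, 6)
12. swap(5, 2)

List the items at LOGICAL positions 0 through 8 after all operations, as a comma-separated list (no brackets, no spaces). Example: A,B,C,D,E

Answer: C,H,E,B,I,A,D,e,h

Derivation:
After op 1 (swap(8, 2)): offset=0, physical=[A,B,I,D,E,F,G,H,C], logical=[A,B,I,D,E,F,G,H,C]
After op 2 (rotate(-2)): offset=7, physical=[A,B,I,D,E,F,G,H,C], logical=[H,C,A,B,I,D,E,F,G]
After op 3 (rotate(+1)): offset=8, physical=[A,B,I,D,E,F,G,H,C], logical=[C,A,B,I,D,E,F,G,H]
After op 4 (rotate(-3)): offset=5, physical=[A,B,I,D,E,F,G,H,C], logical=[F,G,H,C,A,B,I,D,E]
After op 5 (rotate(+2)): offset=7, physical=[A,B,I,D,E,F,G,H,C], logical=[H,C,A,B,I,D,E,F,G]
After op 6 (replace(8, 'h')): offset=7, physical=[A,B,I,D,E,F,h,H,C], logical=[H,C,A,B,I,D,E,F,h]
After op 7 (swap(1, 0)): offset=7, physical=[A,B,I,D,E,F,h,C,H], logical=[C,H,A,B,I,D,E,F,h]
After op 8 (rotate(+3)): offset=1, physical=[A,B,I,D,E,F,h,C,H], logical=[B,I,D,E,F,h,C,H,A]
After op 9 (replace(4, 'e')): offset=1, physical=[A,B,I,D,E,e,h,C,H], logical=[B,I,D,E,e,h,C,H,A]
After op 10 (rotate(-3)): offset=7, physical=[A,B,I,D,E,e,h,C,H], logical=[C,H,A,B,I,D,E,e,h]
After op 11 (swap(5, 6)): offset=7, physical=[A,B,I,E,D,e,h,C,H], logical=[C,H,A,B,I,E,D,e,h]
After op 12 (swap(5, 2)): offset=7, physical=[E,B,I,A,D,e,h,C,H], logical=[C,H,E,B,I,A,D,e,h]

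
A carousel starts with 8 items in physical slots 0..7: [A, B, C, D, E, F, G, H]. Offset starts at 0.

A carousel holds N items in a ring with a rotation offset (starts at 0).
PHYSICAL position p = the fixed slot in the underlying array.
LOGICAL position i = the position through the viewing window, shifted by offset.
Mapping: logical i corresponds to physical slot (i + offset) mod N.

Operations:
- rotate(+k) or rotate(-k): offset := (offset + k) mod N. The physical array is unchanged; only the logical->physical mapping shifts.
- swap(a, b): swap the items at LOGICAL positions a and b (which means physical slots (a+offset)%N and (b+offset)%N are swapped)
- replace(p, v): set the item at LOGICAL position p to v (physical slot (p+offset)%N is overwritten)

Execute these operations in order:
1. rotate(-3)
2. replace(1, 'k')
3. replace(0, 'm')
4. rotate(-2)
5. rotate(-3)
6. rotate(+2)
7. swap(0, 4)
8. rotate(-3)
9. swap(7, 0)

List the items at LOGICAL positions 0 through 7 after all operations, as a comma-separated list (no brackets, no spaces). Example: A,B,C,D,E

After op 1 (rotate(-3)): offset=5, physical=[A,B,C,D,E,F,G,H], logical=[F,G,H,A,B,C,D,E]
After op 2 (replace(1, 'k')): offset=5, physical=[A,B,C,D,E,F,k,H], logical=[F,k,H,A,B,C,D,E]
After op 3 (replace(0, 'm')): offset=5, physical=[A,B,C,D,E,m,k,H], logical=[m,k,H,A,B,C,D,E]
After op 4 (rotate(-2)): offset=3, physical=[A,B,C,D,E,m,k,H], logical=[D,E,m,k,H,A,B,C]
After op 5 (rotate(-3)): offset=0, physical=[A,B,C,D,E,m,k,H], logical=[A,B,C,D,E,m,k,H]
After op 6 (rotate(+2)): offset=2, physical=[A,B,C,D,E,m,k,H], logical=[C,D,E,m,k,H,A,B]
After op 7 (swap(0, 4)): offset=2, physical=[A,B,k,D,E,m,C,H], logical=[k,D,E,m,C,H,A,B]
After op 8 (rotate(-3)): offset=7, physical=[A,B,k,D,E,m,C,H], logical=[H,A,B,k,D,E,m,C]
After op 9 (swap(7, 0)): offset=7, physical=[A,B,k,D,E,m,H,C], logical=[C,A,B,k,D,E,m,H]

Answer: C,A,B,k,D,E,m,H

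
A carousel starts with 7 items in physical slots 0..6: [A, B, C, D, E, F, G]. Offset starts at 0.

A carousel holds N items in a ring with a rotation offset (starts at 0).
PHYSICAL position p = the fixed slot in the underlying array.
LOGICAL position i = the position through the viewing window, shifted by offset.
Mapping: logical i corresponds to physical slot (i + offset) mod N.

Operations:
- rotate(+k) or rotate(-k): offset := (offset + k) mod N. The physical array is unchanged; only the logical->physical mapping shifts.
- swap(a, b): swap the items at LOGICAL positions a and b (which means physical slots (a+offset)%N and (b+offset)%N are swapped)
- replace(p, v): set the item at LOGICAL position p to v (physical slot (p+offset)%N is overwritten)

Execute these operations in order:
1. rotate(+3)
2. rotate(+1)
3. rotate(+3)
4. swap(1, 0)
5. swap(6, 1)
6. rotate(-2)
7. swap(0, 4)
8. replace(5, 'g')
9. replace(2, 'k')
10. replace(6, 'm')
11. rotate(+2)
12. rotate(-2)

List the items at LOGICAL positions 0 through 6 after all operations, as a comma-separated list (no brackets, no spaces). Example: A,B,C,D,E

After op 1 (rotate(+3)): offset=3, physical=[A,B,C,D,E,F,G], logical=[D,E,F,G,A,B,C]
After op 2 (rotate(+1)): offset=4, physical=[A,B,C,D,E,F,G], logical=[E,F,G,A,B,C,D]
After op 3 (rotate(+3)): offset=0, physical=[A,B,C,D,E,F,G], logical=[A,B,C,D,E,F,G]
After op 4 (swap(1, 0)): offset=0, physical=[B,A,C,D,E,F,G], logical=[B,A,C,D,E,F,G]
After op 5 (swap(6, 1)): offset=0, physical=[B,G,C,D,E,F,A], logical=[B,G,C,D,E,F,A]
After op 6 (rotate(-2)): offset=5, physical=[B,G,C,D,E,F,A], logical=[F,A,B,G,C,D,E]
After op 7 (swap(0, 4)): offset=5, physical=[B,G,F,D,E,C,A], logical=[C,A,B,G,F,D,E]
After op 8 (replace(5, 'g')): offset=5, physical=[B,G,F,g,E,C,A], logical=[C,A,B,G,F,g,E]
After op 9 (replace(2, 'k')): offset=5, physical=[k,G,F,g,E,C,A], logical=[C,A,k,G,F,g,E]
After op 10 (replace(6, 'm')): offset=5, physical=[k,G,F,g,m,C,A], logical=[C,A,k,G,F,g,m]
After op 11 (rotate(+2)): offset=0, physical=[k,G,F,g,m,C,A], logical=[k,G,F,g,m,C,A]
After op 12 (rotate(-2)): offset=5, physical=[k,G,F,g,m,C,A], logical=[C,A,k,G,F,g,m]

Answer: C,A,k,G,F,g,m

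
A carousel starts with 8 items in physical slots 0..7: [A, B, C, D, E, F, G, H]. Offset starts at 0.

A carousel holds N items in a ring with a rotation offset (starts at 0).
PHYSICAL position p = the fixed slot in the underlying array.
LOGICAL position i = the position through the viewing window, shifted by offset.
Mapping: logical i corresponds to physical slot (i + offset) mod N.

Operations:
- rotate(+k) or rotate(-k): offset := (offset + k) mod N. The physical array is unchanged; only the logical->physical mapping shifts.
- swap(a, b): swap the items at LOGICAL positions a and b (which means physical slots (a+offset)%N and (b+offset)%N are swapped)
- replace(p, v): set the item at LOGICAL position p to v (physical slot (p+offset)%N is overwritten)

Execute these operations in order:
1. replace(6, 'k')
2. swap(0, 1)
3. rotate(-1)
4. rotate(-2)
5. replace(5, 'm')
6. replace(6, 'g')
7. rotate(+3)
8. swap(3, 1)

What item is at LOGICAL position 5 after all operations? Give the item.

After op 1 (replace(6, 'k')): offset=0, physical=[A,B,C,D,E,F,k,H], logical=[A,B,C,D,E,F,k,H]
After op 2 (swap(0, 1)): offset=0, physical=[B,A,C,D,E,F,k,H], logical=[B,A,C,D,E,F,k,H]
After op 3 (rotate(-1)): offset=7, physical=[B,A,C,D,E,F,k,H], logical=[H,B,A,C,D,E,F,k]
After op 4 (rotate(-2)): offset=5, physical=[B,A,C,D,E,F,k,H], logical=[F,k,H,B,A,C,D,E]
After op 5 (replace(5, 'm')): offset=5, physical=[B,A,m,D,E,F,k,H], logical=[F,k,H,B,A,m,D,E]
After op 6 (replace(6, 'g')): offset=5, physical=[B,A,m,g,E,F,k,H], logical=[F,k,H,B,A,m,g,E]
After op 7 (rotate(+3)): offset=0, physical=[B,A,m,g,E,F,k,H], logical=[B,A,m,g,E,F,k,H]
After op 8 (swap(3, 1)): offset=0, physical=[B,g,m,A,E,F,k,H], logical=[B,g,m,A,E,F,k,H]

Answer: F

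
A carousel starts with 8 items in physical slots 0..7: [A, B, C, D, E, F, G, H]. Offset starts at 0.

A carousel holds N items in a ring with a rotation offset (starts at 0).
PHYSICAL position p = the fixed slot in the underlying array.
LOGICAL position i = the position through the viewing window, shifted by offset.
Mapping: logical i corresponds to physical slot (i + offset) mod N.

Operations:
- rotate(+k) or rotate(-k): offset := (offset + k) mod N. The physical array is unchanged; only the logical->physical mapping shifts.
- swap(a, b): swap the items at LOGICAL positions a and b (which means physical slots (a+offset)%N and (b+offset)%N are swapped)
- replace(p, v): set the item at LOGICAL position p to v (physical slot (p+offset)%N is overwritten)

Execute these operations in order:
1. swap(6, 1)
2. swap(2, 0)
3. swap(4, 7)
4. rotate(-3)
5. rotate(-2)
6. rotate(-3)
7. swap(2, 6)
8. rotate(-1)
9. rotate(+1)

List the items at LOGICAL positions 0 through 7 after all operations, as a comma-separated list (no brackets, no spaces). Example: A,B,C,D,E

Answer: C,G,B,D,H,F,A,E

Derivation:
After op 1 (swap(6, 1)): offset=0, physical=[A,G,C,D,E,F,B,H], logical=[A,G,C,D,E,F,B,H]
After op 2 (swap(2, 0)): offset=0, physical=[C,G,A,D,E,F,B,H], logical=[C,G,A,D,E,F,B,H]
After op 3 (swap(4, 7)): offset=0, physical=[C,G,A,D,H,F,B,E], logical=[C,G,A,D,H,F,B,E]
After op 4 (rotate(-3)): offset=5, physical=[C,G,A,D,H,F,B,E], logical=[F,B,E,C,G,A,D,H]
After op 5 (rotate(-2)): offset=3, physical=[C,G,A,D,H,F,B,E], logical=[D,H,F,B,E,C,G,A]
After op 6 (rotate(-3)): offset=0, physical=[C,G,A,D,H,F,B,E], logical=[C,G,A,D,H,F,B,E]
After op 7 (swap(2, 6)): offset=0, physical=[C,G,B,D,H,F,A,E], logical=[C,G,B,D,H,F,A,E]
After op 8 (rotate(-1)): offset=7, physical=[C,G,B,D,H,F,A,E], logical=[E,C,G,B,D,H,F,A]
After op 9 (rotate(+1)): offset=0, physical=[C,G,B,D,H,F,A,E], logical=[C,G,B,D,H,F,A,E]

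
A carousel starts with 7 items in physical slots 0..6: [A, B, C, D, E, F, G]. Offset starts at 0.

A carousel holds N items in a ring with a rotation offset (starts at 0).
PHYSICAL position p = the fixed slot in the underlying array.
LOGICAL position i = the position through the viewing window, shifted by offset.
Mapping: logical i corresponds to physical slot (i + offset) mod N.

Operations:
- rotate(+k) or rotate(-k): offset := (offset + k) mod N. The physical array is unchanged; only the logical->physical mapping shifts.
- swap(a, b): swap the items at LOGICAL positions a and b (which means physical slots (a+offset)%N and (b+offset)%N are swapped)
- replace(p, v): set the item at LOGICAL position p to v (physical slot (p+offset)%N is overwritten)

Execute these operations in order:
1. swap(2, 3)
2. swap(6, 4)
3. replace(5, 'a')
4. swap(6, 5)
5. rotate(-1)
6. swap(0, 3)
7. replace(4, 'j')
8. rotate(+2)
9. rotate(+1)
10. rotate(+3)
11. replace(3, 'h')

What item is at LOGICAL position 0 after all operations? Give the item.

After op 1 (swap(2, 3)): offset=0, physical=[A,B,D,C,E,F,G], logical=[A,B,D,C,E,F,G]
After op 2 (swap(6, 4)): offset=0, physical=[A,B,D,C,G,F,E], logical=[A,B,D,C,G,F,E]
After op 3 (replace(5, 'a')): offset=0, physical=[A,B,D,C,G,a,E], logical=[A,B,D,C,G,a,E]
After op 4 (swap(6, 5)): offset=0, physical=[A,B,D,C,G,E,a], logical=[A,B,D,C,G,E,a]
After op 5 (rotate(-1)): offset=6, physical=[A,B,D,C,G,E,a], logical=[a,A,B,D,C,G,E]
After op 6 (swap(0, 3)): offset=6, physical=[A,B,a,C,G,E,D], logical=[D,A,B,a,C,G,E]
After op 7 (replace(4, 'j')): offset=6, physical=[A,B,a,j,G,E,D], logical=[D,A,B,a,j,G,E]
After op 8 (rotate(+2)): offset=1, physical=[A,B,a,j,G,E,D], logical=[B,a,j,G,E,D,A]
After op 9 (rotate(+1)): offset=2, physical=[A,B,a,j,G,E,D], logical=[a,j,G,E,D,A,B]
After op 10 (rotate(+3)): offset=5, physical=[A,B,a,j,G,E,D], logical=[E,D,A,B,a,j,G]
After op 11 (replace(3, 'h')): offset=5, physical=[A,h,a,j,G,E,D], logical=[E,D,A,h,a,j,G]

Answer: E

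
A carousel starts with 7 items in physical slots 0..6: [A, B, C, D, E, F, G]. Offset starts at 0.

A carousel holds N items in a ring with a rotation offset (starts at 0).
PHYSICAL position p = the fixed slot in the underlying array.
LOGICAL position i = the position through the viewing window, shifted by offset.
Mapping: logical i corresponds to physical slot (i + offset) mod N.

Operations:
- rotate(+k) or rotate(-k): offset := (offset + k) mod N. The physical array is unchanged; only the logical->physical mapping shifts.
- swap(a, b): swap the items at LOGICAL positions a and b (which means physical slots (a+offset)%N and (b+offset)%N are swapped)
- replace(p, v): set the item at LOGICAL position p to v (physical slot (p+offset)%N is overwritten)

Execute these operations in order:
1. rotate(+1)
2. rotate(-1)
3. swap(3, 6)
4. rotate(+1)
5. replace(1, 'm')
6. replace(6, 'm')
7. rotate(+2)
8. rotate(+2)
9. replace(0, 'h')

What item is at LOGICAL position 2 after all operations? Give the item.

Answer: m

Derivation:
After op 1 (rotate(+1)): offset=1, physical=[A,B,C,D,E,F,G], logical=[B,C,D,E,F,G,A]
After op 2 (rotate(-1)): offset=0, physical=[A,B,C,D,E,F,G], logical=[A,B,C,D,E,F,G]
After op 3 (swap(3, 6)): offset=0, physical=[A,B,C,G,E,F,D], logical=[A,B,C,G,E,F,D]
After op 4 (rotate(+1)): offset=1, physical=[A,B,C,G,E,F,D], logical=[B,C,G,E,F,D,A]
After op 5 (replace(1, 'm')): offset=1, physical=[A,B,m,G,E,F,D], logical=[B,m,G,E,F,D,A]
After op 6 (replace(6, 'm')): offset=1, physical=[m,B,m,G,E,F,D], logical=[B,m,G,E,F,D,m]
After op 7 (rotate(+2)): offset=3, physical=[m,B,m,G,E,F,D], logical=[G,E,F,D,m,B,m]
After op 8 (rotate(+2)): offset=5, physical=[m,B,m,G,E,F,D], logical=[F,D,m,B,m,G,E]
After op 9 (replace(0, 'h')): offset=5, physical=[m,B,m,G,E,h,D], logical=[h,D,m,B,m,G,E]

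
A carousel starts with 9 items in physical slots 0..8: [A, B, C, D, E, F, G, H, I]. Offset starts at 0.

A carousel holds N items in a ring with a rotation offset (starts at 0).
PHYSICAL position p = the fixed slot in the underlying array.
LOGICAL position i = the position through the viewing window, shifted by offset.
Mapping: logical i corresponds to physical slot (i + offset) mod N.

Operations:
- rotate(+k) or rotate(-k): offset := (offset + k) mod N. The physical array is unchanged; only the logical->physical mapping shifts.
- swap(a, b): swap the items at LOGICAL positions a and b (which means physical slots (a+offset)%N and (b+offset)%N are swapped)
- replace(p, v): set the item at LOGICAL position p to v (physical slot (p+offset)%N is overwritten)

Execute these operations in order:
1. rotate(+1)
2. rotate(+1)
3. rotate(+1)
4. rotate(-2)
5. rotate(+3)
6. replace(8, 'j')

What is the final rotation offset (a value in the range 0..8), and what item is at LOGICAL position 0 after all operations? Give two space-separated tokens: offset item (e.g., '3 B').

After op 1 (rotate(+1)): offset=1, physical=[A,B,C,D,E,F,G,H,I], logical=[B,C,D,E,F,G,H,I,A]
After op 2 (rotate(+1)): offset=2, physical=[A,B,C,D,E,F,G,H,I], logical=[C,D,E,F,G,H,I,A,B]
After op 3 (rotate(+1)): offset=3, physical=[A,B,C,D,E,F,G,H,I], logical=[D,E,F,G,H,I,A,B,C]
After op 4 (rotate(-2)): offset=1, physical=[A,B,C,D,E,F,G,H,I], logical=[B,C,D,E,F,G,H,I,A]
After op 5 (rotate(+3)): offset=4, physical=[A,B,C,D,E,F,G,H,I], logical=[E,F,G,H,I,A,B,C,D]
After op 6 (replace(8, 'j')): offset=4, physical=[A,B,C,j,E,F,G,H,I], logical=[E,F,G,H,I,A,B,C,j]

Answer: 4 E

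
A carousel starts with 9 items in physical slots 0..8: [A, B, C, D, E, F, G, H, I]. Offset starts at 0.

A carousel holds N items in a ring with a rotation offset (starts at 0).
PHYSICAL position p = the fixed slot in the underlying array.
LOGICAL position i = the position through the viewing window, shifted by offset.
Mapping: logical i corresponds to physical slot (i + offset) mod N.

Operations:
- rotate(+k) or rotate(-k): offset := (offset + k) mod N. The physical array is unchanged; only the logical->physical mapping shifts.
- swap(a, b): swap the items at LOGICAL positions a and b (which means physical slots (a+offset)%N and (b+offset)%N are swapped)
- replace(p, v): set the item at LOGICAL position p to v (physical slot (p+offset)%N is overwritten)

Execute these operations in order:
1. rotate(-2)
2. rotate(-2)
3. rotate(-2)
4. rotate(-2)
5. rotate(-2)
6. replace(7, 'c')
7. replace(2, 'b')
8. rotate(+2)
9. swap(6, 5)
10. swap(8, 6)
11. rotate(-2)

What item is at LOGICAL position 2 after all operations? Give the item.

After op 1 (rotate(-2)): offset=7, physical=[A,B,C,D,E,F,G,H,I], logical=[H,I,A,B,C,D,E,F,G]
After op 2 (rotate(-2)): offset=5, physical=[A,B,C,D,E,F,G,H,I], logical=[F,G,H,I,A,B,C,D,E]
After op 3 (rotate(-2)): offset=3, physical=[A,B,C,D,E,F,G,H,I], logical=[D,E,F,G,H,I,A,B,C]
After op 4 (rotate(-2)): offset=1, physical=[A,B,C,D,E,F,G,H,I], logical=[B,C,D,E,F,G,H,I,A]
After op 5 (rotate(-2)): offset=8, physical=[A,B,C,D,E,F,G,H,I], logical=[I,A,B,C,D,E,F,G,H]
After op 6 (replace(7, 'c')): offset=8, physical=[A,B,C,D,E,F,c,H,I], logical=[I,A,B,C,D,E,F,c,H]
After op 7 (replace(2, 'b')): offset=8, physical=[A,b,C,D,E,F,c,H,I], logical=[I,A,b,C,D,E,F,c,H]
After op 8 (rotate(+2)): offset=1, physical=[A,b,C,D,E,F,c,H,I], logical=[b,C,D,E,F,c,H,I,A]
After op 9 (swap(6, 5)): offset=1, physical=[A,b,C,D,E,F,H,c,I], logical=[b,C,D,E,F,H,c,I,A]
After op 10 (swap(8, 6)): offset=1, physical=[c,b,C,D,E,F,H,A,I], logical=[b,C,D,E,F,H,A,I,c]
After op 11 (rotate(-2)): offset=8, physical=[c,b,C,D,E,F,H,A,I], logical=[I,c,b,C,D,E,F,H,A]

Answer: b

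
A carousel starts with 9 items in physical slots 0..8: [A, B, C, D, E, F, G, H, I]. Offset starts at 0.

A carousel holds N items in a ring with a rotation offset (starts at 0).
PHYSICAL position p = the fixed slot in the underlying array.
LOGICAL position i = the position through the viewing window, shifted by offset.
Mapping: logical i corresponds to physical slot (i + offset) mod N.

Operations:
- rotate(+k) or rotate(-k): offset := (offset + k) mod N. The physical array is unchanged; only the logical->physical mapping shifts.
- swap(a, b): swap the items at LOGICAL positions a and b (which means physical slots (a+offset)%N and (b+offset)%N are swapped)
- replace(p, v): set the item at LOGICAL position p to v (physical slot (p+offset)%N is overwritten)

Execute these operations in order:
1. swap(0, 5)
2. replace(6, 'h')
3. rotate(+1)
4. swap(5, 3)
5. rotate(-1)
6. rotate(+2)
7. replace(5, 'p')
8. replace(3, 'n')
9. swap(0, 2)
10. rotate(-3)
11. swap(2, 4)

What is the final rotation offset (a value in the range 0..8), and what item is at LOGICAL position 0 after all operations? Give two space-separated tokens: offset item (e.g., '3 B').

Answer: 8 I

Derivation:
After op 1 (swap(0, 5)): offset=0, physical=[F,B,C,D,E,A,G,H,I], logical=[F,B,C,D,E,A,G,H,I]
After op 2 (replace(6, 'h')): offset=0, physical=[F,B,C,D,E,A,h,H,I], logical=[F,B,C,D,E,A,h,H,I]
After op 3 (rotate(+1)): offset=1, physical=[F,B,C,D,E,A,h,H,I], logical=[B,C,D,E,A,h,H,I,F]
After op 4 (swap(5, 3)): offset=1, physical=[F,B,C,D,h,A,E,H,I], logical=[B,C,D,h,A,E,H,I,F]
After op 5 (rotate(-1)): offset=0, physical=[F,B,C,D,h,A,E,H,I], logical=[F,B,C,D,h,A,E,H,I]
After op 6 (rotate(+2)): offset=2, physical=[F,B,C,D,h,A,E,H,I], logical=[C,D,h,A,E,H,I,F,B]
After op 7 (replace(5, 'p')): offset=2, physical=[F,B,C,D,h,A,E,p,I], logical=[C,D,h,A,E,p,I,F,B]
After op 8 (replace(3, 'n')): offset=2, physical=[F,B,C,D,h,n,E,p,I], logical=[C,D,h,n,E,p,I,F,B]
After op 9 (swap(0, 2)): offset=2, physical=[F,B,h,D,C,n,E,p,I], logical=[h,D,C,n,E,p,I,F,B]
After op 10 (rotate(-3)): offset=8, physical=[F,B,h,D,C,n,E,p,I], logical=[I,F,B,h,D,C,n,E,p]
After op 11 (swap(2, 4)): offset=8, physical=[F,D,h,B,C,n,E,p,I], logical=[I,F,D,h,B,C,n,E,p]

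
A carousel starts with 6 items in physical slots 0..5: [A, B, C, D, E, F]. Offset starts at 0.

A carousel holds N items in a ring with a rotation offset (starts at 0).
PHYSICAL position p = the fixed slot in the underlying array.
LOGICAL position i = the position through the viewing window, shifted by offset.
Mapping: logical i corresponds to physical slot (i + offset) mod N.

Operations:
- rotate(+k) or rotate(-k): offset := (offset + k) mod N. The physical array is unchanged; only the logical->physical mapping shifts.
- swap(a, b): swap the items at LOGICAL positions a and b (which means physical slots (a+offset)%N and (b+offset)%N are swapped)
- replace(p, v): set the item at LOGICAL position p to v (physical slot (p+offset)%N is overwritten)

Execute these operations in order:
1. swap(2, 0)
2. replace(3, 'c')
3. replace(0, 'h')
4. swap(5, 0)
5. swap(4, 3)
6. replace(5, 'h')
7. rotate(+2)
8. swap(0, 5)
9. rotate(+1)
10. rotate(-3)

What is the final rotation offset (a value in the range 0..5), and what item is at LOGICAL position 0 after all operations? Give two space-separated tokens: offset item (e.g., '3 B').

Answer: 0 F

Derivation:
After op 1 (swap(2, 0)): offset=0, physical=[C,B,A,D,E,F], logical=[C,B,A,D,E,F]
After op 2 (replace(3, 'c')): offset=0, physical=[C,B,A,c,E,F], logical=[C,B,A,c,E,F]
After op 3 (replace(0, 'h')): offset=0, physical=[h,B,A,c,E,F], logical=[h,B,A,c,E,F]
After op 4 (swap(5, 0)): offset=0, physical=[F,B,A,c,E,h], logical=[F,B,A,c,E,h]
After op 5 (swap(4, 3)): offset=0, physical=[F,B,A,E,c,h], logical=[F,B,A,E,c,h]
After op 6 (replace(5, 'h')): offset=0, physical=[F,B,A,E,c,h], logical=[F,B,A,E,c,h]
After op 7 (rotate(+2)): offset=2, physical=[F,B,A,E,c,h], logical=[A,E,c,h,F,B]
After op 8 (swap(0, 5)): offset=2, physical=[F,A,B,E,c,h], logical=[B,E,c,h,F,A]
After op 9 (rotate(+1)): offset=3, physical=[F,A,B,E,c,h], logical=[E,c,h,F,A,B]
After op 10 (rotate(-3)): offset=0, physical=[F,A,B,E,c,h], logical=[F,A,B,E,c,h]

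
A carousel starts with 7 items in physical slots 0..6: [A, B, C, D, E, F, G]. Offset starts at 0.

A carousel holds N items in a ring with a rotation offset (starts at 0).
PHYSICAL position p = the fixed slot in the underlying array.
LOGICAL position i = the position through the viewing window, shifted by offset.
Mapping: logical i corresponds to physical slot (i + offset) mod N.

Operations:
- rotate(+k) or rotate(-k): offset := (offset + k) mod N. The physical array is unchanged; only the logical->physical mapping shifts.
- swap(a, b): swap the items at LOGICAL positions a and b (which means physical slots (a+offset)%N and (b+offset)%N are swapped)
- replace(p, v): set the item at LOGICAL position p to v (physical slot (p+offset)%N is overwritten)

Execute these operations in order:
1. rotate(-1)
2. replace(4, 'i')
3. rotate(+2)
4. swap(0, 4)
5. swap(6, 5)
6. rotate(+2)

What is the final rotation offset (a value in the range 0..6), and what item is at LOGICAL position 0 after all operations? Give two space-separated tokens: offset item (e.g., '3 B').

After op 1 (rotate(-1)): offset=6, physical=[A,B,C,D,E,F,G], logical=[G,A,B,C,D,E,F]
After op 2 (replace(4, 'i')): offset=6, physical=[A,B,C,i,E,F,G], logical=[G,A,B,C,i,E,F]
After op 3 (rotate(+2)): offset=1, physical=[A,B,C,i,E,F,G], logical=[B,C,i,E,F,G,A]
After op 4 (swap(0, 4)): offset=1, physical=[A,F,C,i,E,B,G], logical=[F,C,i,E,B,G,A]
After op 5 (swap(6, 5)): offset=1, physical=[G,F,C,i,E,B,A], logical=[F,C,i,E,B,A,G]
After op 6 (rotate(+2)): offset=3, physical=[G,F,C,i,E,B,A], logical=[i,E,B,A,G,F,C]

Answer: 3 i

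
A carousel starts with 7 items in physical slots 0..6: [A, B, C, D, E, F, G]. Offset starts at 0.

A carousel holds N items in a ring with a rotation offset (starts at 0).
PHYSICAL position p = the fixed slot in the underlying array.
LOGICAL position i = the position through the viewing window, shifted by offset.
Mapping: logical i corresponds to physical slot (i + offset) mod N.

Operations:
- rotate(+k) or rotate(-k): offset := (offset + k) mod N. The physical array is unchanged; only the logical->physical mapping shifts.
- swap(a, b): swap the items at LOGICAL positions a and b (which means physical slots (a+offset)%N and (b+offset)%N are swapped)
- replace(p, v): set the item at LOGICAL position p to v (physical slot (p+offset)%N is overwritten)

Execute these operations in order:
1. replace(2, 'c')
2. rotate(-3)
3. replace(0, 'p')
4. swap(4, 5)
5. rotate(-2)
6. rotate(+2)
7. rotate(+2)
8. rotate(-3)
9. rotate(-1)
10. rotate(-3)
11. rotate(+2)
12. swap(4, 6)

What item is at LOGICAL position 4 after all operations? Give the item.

Answer: A

Derivation:
After op 1 (replace(2, 'c')): offset=0, physical=[A,B,c,D,E,F,G], logical=[A,B,c,D,E,F,G]
After op 2 (rotate(-3)): offset=4, physical=[A,B,c,D,E,F,G], logical=[E,F,G,A,B,c,D]
After op 3 (replace(0, 'p')): offset=4, physical=[A,B,c,D,p,F,G], logical=[p,F,G,A,B,c,D]
After op 4 (swap(4, 5)): offset=4, physical=[A,c,B,D,p,F,G], logical=[p,F,G,A,c,B,D]
After op 5 (rotate(-2)): offset=2, physical=[A,c,B,D,p,F,G], logical=[B,D,p,F,G,A,c]
After op 6 (rotate(+2)): offset=4, physical=[A,c,B,D,p,F,G], logical=[p,F,G,A,c,B,D]
After op 7 (rotate(+2)): offset=6, physical=[A,c,B,D,p,F,G], logical=[G,A,c,B,D,p,F]
After op 8 (rotate(-3)): offset=3, physical=[A,c,B,D,p,F,G], logical=[D,p,F,G,A,c,B]
After op 9 (rotate(-1)): offset=2, physical=[A,c,B,D,p,F,G], logical=[B,D,p,F,G,A,c]
After op 10 (rotate(-3)): offset=6, physical=[A,c,B,D,p,F,G], logical=[G,A,c,B,D,p,F]
After op 11 (rotate(+2)): offset=1, physical=[A,c,B,D,p,F,G], logical=[c,B,D,p,F,G,A]
After op 12 (swap(4, 6)): offset=1, physical=[F,c,B,D,p,A,G], logical=[c,B,D,p,A,G,F]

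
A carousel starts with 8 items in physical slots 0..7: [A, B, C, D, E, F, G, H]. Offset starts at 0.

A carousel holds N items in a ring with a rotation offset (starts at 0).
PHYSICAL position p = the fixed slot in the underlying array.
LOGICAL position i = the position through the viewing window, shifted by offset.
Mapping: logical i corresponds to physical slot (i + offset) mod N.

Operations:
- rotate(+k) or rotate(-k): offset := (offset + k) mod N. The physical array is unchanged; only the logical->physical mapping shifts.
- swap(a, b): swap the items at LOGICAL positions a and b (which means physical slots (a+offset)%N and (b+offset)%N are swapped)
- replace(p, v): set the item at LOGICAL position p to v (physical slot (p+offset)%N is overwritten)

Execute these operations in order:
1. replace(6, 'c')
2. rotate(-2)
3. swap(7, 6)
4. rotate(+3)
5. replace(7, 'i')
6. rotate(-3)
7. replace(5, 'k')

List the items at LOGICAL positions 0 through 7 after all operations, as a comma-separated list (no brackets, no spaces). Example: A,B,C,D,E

Answer: c,H,i,B,C,k,F,E

Derivation:
After op 1 (replace(6, 'c')): offset=0, physical=[A,B,C,D,E,F,c,H], logical=[A,B,C,D,E,F,c,H]
After op 2 (rotate(-2)): offset=6, physical=[A,B,C,D,E,F,c,H], logical=[c,H,A,B,C,D,E,F]
After op 3 (swap(7, 6)): offset=6, physical=[A,B,C,D,F,E,c,H], logical=[c,H,A,B,C,D,F,E]
After op 4 (rotate(+3)): offset=1, physical=[A,B,C,D,F,E,c,H], logical=[B,C,D,F,E,c,H,A]
After op 5 (replace(7, 'i')): offset=1, physical=[i,B,C,D,F,E,c,H], logical=[B,C,D,F,E,c,H,i]
After op 6 (rotate(-3)): offset=6, physical=[i,B,C,D,F,E,c,H], logical=[c,H,i,B,C,D,F,E]
After op 7 (replace(5, 'k')): offset=6, physical=[i,B,C,k,F,E,c,H], logical=[c,H,i,B,C,k,F,E]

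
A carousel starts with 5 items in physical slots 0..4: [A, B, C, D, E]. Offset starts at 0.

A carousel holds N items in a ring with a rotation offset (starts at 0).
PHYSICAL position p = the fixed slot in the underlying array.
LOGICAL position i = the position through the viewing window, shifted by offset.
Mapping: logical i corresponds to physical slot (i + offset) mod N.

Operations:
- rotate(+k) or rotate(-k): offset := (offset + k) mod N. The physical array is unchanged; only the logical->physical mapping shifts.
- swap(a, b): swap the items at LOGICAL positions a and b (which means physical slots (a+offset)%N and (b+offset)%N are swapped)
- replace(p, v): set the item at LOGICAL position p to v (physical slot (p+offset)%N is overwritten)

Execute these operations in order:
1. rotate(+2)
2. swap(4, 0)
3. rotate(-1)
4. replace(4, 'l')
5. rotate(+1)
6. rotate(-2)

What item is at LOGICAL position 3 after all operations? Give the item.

Answer: D

Derivation:
After op 1 (rotate(+2)): offset=2, physical=[A,B,C,D,E], logical=[C,D,E,A,B]
After op 2 (swap(4, 0)): offset=2, physical=[A,C,B,D,E], logical=[B,D,E,A,C]
After op 3 (rotate(-1)): offset=1, physical=[A,C,B,D,E], logical=[C,B,D,E,A]
After op 4 (replace(4, 'l')): offset=1, physical=[l,C,B,D,E], logical=[C,B,D,E,l]
After op 5 (rotate(+1)): offset=2, physical=[l,C,B,D,E], logical=[B,D,E,l,C]
After op 6 (rotate(-2)): offset=0, physical=[l,C,B,D,E], logical=[l,C,B,D,E]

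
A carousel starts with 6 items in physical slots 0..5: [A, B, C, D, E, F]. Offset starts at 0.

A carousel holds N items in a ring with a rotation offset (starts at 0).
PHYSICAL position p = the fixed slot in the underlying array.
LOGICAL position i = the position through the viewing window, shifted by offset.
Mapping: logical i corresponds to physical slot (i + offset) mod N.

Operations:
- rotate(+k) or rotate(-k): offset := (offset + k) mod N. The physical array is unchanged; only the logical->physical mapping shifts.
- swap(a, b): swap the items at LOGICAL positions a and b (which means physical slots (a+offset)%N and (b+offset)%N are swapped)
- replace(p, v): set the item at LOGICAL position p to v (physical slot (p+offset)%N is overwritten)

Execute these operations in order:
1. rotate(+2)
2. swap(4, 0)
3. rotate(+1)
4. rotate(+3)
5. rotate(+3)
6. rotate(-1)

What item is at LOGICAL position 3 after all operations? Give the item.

Answer: F

Derivation:
After op 1 (rotate(+2)): offset=2, physical=[A,B,C,D,E,F], logical=[C,D,E,F,A,B]
After op 2 (swap(4, 0)): offset=2, physical=[C,B,A,D,E,F], logical=[A,D,E,F,C,B]
After op 3 (rotate(+1)): offset=3, physical=[C,B,A,D,E,F], logical=[D,E,F,C,B,A]
After op 4 (rotate(+3)): offset=0, physical=[C,B,A,D,E,F], logical=[C,B,A,D,E,F]
After op 5 (rotate(+3)): offset=3, physical=[C,B,A,D,E,F], logical=[D,E,F,C,B,A]
After op 6 (rotate(-1)): offset=2, physical=[C,B,A,D,E,F], logical=[A,D,E,F,C,B]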